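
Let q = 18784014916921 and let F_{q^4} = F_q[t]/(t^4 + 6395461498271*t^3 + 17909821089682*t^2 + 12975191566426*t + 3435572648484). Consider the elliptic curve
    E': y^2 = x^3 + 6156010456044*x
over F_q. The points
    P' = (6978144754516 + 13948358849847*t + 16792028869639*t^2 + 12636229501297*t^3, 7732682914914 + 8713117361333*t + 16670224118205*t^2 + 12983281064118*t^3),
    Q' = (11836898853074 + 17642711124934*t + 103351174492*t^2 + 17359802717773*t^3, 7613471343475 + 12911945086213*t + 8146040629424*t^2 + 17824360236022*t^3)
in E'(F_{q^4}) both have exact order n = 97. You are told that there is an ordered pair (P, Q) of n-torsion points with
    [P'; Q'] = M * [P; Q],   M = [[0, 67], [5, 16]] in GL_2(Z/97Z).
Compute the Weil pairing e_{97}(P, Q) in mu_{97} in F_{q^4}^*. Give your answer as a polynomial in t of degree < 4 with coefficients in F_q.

10470336055140 + 8052231628037*t + 4622363506994*t^2 + 10790660025748*t^3

Since e_{97}(P,P)=e_{97}(Q,Q)=1 and e_{97}(Q,P)=e_{97}(P,Q)^{-1}, expanding e_{97}(67*Q,5*P + 16*Q) leaves e(P,Q)^det(M).
Hence e(P,Q) = e(P',Q')^{11} where 11 = 53^{-1} mod 97.
Build f_{97,P'} and f_{97,Q'} via the 7-bit ladder of 97=1100001_2; evaluate at shifted divisors; quotient in F_{18784014916921^4}.
f_P(D_Q)/f_Q(D_P) = 10888540957312 + 237559227425*t + 5054090626190*t^2 + 10264658185240*t^3.
Hence e(P,Q) = 10470336055140 + 8052231628037*t + 4622363506994*t^2 + 10790660025748*t^3 in F_{18784014916921^4}^*.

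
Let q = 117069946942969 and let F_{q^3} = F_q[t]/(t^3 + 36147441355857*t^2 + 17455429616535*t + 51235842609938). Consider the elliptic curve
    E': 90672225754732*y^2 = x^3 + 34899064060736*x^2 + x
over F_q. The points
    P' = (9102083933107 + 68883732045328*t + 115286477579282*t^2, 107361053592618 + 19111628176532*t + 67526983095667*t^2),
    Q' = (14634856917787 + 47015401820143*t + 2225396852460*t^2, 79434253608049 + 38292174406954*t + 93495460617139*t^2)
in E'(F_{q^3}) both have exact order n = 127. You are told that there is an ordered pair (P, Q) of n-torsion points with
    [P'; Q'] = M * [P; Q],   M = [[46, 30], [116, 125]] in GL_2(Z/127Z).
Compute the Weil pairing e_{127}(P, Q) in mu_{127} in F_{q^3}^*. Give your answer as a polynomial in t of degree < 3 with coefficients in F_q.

The 127-Weil pairing on E[127] over F_{117069946942969} is alternating-bilinear: e_{127}(P',Q') = e_{127}(P,Q)^det(M).
Hence e(P,Q) = e(P',Q')^{119} where 119 = 111^{-1} mod 127.
(x,y)|->(42044557578357x+87885484656062,42044557578357y) sends E' to y^2=x^3+77368501400173.
n = 127 = (1111111)_2 (7 bits, wt 7); accumulate f_{127,P'}(Q'+S)/f_{127,P'}(S) along the 6-step ladder.
Miller gives e_{127}(P',Q') = 12189686336302 + 27779418134126*t + 57506563796431*t^2 in F_{117069946942969^3}.
Hence e(P,Q) = 40387294897987 + 92782407955973*t + 18540366697316*t^2 in F_{117069946942969^3}^*.

40387294897987 + 92782407955973*t + 18540366697316*t^2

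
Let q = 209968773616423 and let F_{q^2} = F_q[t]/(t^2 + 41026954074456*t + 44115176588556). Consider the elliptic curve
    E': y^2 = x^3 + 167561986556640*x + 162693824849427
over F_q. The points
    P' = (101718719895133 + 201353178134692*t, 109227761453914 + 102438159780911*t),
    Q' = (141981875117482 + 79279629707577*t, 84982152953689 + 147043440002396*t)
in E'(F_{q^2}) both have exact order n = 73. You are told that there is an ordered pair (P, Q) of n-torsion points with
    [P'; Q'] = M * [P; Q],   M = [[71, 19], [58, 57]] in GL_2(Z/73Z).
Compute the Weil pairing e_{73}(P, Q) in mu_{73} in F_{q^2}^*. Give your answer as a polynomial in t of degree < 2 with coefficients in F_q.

Under M = [[71,19],[58,57]] in GL_2(Z/73), e_{73}(P',Q') = e_{73}(P,Q)^(71*57-19*58 mod 73).
det(M) mod 73 = 25; its inverse in (Z/73)^* is 38 (check: 25*38 mod 73 = 1).
Double-and-add over 1001001: 7-1 doublings, 3-1 additions; each step l_{T,T}/v_{2T} or l_{T,P'}/v at Q'+S for random S.
Miller gives e_{73}(P',Q') = 175151074664540 + 150044176053332*t in F_{209968773616423^2}.
(175151074664540 + 150044176053332*t)^{38} mod (209968773616423,f) = 160953046281339 + 90657285068587*t.

160953046281339 + 90657285068587*t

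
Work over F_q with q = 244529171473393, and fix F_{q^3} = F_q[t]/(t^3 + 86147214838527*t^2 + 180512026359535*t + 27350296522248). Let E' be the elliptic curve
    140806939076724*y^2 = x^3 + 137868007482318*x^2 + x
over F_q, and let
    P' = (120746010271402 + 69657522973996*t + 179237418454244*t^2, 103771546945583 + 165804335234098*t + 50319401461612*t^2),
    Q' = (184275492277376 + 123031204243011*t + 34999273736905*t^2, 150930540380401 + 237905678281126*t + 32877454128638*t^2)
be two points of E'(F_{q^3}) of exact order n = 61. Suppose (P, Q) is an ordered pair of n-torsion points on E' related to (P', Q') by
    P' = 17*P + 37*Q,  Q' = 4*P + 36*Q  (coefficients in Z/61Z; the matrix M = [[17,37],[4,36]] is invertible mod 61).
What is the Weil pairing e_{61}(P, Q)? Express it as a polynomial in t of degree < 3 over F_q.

123807594590504 + 94368046625718*t + 56020978980880*t^2

Under M = [[17,37],[4,36]] in GL_2(Z/61), e_{61}(P',Q') = e_{61}(P,Q)^(17*36-37*4 mod 61).
Hence e(P,Q) = e(P',Q')^{33} where 33 = 37^{-1} mod 61.
Montgomery->Weierstrass: x_W = 52488698370212*x+67714261100102, y_W=52488698370212*y on F_{244529171473393}; lands on y^2=x^3+71879325178986*x+73677503870982.
Miller loop for e_{61} over F_{244529171473393^3}: bits of 61 = 111101; 5 double steps + 4 add steps, l/v at each.
Result: e(P',Q') = 153032505954877 + 124403658534053*t + 193134692548584*t^2.
(153032505954877 + 124403658534053*t + 193134692548584*t^2)^{33} mod (244529171473393,f) = 123807594590504 + 94368046625718*t + 56020978980880*t^2.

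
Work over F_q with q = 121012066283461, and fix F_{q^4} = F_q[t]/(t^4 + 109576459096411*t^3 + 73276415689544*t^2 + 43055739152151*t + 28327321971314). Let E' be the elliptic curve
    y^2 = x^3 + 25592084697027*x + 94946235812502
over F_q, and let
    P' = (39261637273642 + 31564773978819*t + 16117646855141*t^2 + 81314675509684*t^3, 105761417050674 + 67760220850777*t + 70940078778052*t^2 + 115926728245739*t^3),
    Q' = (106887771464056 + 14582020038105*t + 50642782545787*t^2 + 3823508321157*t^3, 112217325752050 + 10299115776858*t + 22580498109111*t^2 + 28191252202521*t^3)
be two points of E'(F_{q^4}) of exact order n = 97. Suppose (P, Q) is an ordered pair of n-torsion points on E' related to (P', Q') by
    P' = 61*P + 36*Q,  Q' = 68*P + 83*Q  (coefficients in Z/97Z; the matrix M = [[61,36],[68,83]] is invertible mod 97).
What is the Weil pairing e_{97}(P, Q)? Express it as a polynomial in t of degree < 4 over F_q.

44109924305998 + 37990365450100*t + 18591648366898*t^2 + 8185621613357*t^3

The 97-Weil pairing on E[97] over F_{121012066283461} is alternating-bilinear: e_{97}(P',Q') = e_{97}(P,Q)^det(M).
61*83 - 36*68 = 2615; reduced mod 97: det = 93, inverse 24.
Double-and-add over 1100001: 7-1 doublings, 3-1 additions; each step l_{T,T}/v_{2T} or l_{T,P'}/v at Q'+S for random S.
Miller gives e_{97}(P',Q') = 62842203395300 + 21167730008905*t + 44896239522016*t^2 + 73256581436616*t^3 in F_{121012066283461^4}.
(62842203395300 + 21167730008905*t + 44896239522016*t^2 + 73256581436616*t^3)^{24} mod (121012066283461,f) = 44109924305998 + 37990365450100*t + 18591648366898*t^2 + 8185621613357*t^3.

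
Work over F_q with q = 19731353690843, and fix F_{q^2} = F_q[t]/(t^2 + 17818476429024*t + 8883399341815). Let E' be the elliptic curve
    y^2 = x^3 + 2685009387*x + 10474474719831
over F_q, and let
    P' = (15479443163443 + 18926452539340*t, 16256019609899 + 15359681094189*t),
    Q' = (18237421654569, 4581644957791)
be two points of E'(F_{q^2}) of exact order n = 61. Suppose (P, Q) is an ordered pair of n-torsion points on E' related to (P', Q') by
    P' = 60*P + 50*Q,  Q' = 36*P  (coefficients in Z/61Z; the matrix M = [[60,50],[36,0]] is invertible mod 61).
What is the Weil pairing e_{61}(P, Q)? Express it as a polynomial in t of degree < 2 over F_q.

10820364416185 + 14416895319341*t

e_{61}(aP+bQ,cP+dQ) = e_{61}(P,Q)^(ad-bc); with (a,b,c,d)=(60,50,36,0) this gives the det-61 law.
So e_{61}(P,Q) = e_{61}(P',Q')^{59}, since 30*59 = 1 mod 61.
6-bit Miller (111101) on E'/F_{19731353690843} with a'=2685009387, b'=10474474719831: accumulate tangent/chord ratios at Q'+S and P'+S'.
f_P(D_Q)/f_Q(D_P) = 8733233942316 + 15072667279326*t.
Finally e_{61}(P,Q) = 10820364416185 + 14416895319341*t.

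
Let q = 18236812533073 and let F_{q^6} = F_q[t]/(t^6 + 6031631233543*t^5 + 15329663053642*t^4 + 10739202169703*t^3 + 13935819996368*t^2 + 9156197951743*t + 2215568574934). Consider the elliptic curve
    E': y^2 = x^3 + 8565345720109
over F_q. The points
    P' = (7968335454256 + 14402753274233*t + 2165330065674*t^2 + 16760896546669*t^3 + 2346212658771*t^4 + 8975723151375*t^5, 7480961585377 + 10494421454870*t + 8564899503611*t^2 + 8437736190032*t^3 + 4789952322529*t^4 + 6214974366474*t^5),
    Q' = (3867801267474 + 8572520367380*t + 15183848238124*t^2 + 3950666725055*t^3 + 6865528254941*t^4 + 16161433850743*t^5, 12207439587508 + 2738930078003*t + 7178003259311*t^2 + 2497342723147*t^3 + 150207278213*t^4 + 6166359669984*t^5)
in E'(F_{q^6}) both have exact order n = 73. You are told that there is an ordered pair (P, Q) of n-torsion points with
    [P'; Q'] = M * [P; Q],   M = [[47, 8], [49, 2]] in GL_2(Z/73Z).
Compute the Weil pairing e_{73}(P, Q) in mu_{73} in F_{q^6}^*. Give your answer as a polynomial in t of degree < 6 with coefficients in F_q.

9548265091501 + 4761887875467*t + 9433714374988*t^2 + 1344656003855*t^3 + 7158794988472*t^4 + 3359542877673*t^5

Alternating bilinearity on E[73] (values in mu_{73} in F_{18236812533073^6}) gives e(P',Q') = e(P,Q)^det(M).
47*2 - 8*49 = -298; reduced mod 73: det = 67, inverse 12.
Double-and-add over 1001001: 7-1 doublings, 3-1 additions; each step l_{T,T}/v_{2T} or l_{T,P'}/v at Q'+S for random S.
f_P(D_Q)/f_Q(D_P) = 12726419058254 + 6346493297507*t + 11521734475710*t^2 + 12875370637255*t^3 + 5651189816612*t^4 + 16992899296666*t^5.
Finally e_{73}(P,Q) = 9548265091501 + 4761887875467*t + 9433714374988*t^2 + 1344656003855*t^3 + 7158794988472*t^4 + 3359542877673*t^5.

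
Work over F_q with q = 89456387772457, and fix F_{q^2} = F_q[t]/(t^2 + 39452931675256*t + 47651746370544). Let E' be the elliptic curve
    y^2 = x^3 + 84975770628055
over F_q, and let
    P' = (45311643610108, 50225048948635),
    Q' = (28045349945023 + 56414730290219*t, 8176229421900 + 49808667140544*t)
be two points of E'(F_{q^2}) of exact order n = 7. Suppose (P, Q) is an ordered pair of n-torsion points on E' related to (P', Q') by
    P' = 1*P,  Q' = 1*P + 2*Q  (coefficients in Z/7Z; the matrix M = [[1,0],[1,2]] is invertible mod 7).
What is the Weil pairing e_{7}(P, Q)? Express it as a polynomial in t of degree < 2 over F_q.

19344148128280 + 74577433681948*t

Since e_{7}(P,P)=e_{7}(Q,Q)=1 and e_{7}(Q,P)=e_{7}(P,Q)^{-1}, expanding e_{7}(1*P,1*P + 2*Q) leaves e(P,Q)^det(M).
Hence e(P,Q) = e(P',Q')^{4} where 4 = 2^{-1} mod 7.
Double-and-add over 111: 3-1 doublings, 3-1 additions; each step l_{T,T}/v_{2T} or l_{T,P'}/v at Q'+S for random S.
Result: e(P',Q') = 88034138905238 + 69087377866548*t.
e_{7}(P,Q) = (88034138905238 + 69087377866548*t)^{4} = 19344148128280 + 74577433681948*t.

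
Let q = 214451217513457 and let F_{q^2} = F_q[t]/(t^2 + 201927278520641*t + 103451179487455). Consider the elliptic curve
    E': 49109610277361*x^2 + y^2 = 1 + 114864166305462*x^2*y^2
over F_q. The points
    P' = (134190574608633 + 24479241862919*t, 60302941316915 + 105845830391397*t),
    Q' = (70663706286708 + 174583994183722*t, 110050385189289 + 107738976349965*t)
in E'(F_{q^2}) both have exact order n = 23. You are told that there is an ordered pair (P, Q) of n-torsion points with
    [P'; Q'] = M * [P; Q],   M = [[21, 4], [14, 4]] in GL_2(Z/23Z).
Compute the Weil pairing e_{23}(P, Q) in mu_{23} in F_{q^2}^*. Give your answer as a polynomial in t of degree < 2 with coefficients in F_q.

69422415303400 + 107484179042808*t

Under M = [[21,4],[14,4]] in GL_2(Z/23), e_{23}(P',Q') = e_{23}(P,Q)^(21*4-4*14 mod 23).
det(M) mod 23 = 5; its inverse in (Z/23)^* is 14 (check: 5*14 mod 23 = 1).
Edwards a_E,d_E -> Montgomery A=5627429853315,B=91119569053005 -> Weierstrass 208543672116340,160112421033728 via alpha=63070832349380,beta=37174165371339.
n = 23 = (10111)_2 (5 bits, wt 4); accumulate f_{23,P'}(Q'+S)/f_{23,P'}(S) along the 4-step ladder.
e_{23}(P',Q') = 12716234525149 + 163693312722396*t.
Hence e(P,Q) = 69422415303400 + 107484179042808*t in F_{214451217513457^2}^*.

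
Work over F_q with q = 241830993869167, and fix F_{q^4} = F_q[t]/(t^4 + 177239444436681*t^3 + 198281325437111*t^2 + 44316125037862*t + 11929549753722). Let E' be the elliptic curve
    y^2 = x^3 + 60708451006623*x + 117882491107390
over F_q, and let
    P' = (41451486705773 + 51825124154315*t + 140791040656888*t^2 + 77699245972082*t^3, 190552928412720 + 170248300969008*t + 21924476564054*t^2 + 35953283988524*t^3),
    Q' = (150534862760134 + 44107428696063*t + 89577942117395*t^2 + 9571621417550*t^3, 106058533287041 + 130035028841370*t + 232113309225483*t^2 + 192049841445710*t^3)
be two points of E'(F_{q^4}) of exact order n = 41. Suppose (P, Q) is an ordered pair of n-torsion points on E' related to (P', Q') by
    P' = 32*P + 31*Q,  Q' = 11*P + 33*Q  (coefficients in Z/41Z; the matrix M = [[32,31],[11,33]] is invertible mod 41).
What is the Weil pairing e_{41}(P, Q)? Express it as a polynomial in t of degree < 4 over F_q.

121535512076681 + 78091632132586*t + 69218841933405*t^2 + 137153506097071*t^3

Under M = [[32,31],[11,33]] in GL_2(Z/41), e_{41}(P',Q') = e_{41}(P,Q)^(32*33-31*11 mod 41).
Hence e(P,Q) = e(P',Q')^{16} where 16 = 18^{-1} mod 41.
Double-and-add over 101001: 6-1 doublings, 3-1 additions; each step l_{T,T}/v_{2T} or l_{T,P'}/v at Q'+S for random S.
Miller gives e_{41}(P',Q') = 28834301447394 + 6357291663155*t + 24223142074958*t^2 + 158835628659483*t^3 in F_{241830993869167^4}.
Hence e(P,Q) = 121535512076681 + 78091632132586*t + 69218841933405*t^2 + 137153506097071*t^3 in F_{241830993869167^4}^*.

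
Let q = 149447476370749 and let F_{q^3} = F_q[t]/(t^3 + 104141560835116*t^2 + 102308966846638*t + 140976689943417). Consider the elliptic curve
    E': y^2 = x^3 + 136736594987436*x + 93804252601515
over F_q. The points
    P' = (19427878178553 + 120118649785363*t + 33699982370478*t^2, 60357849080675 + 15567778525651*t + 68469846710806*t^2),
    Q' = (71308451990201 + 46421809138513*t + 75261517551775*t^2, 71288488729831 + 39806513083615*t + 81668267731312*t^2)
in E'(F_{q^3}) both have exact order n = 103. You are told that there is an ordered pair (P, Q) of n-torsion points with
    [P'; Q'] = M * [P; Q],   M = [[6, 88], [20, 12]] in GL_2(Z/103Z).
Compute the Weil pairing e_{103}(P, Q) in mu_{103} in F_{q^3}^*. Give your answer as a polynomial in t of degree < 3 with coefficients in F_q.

e_{103} is bilinear + alternating on E[103], so e_{103}(6*P + 88*Q, 20*P + 12*Q) = e_{103}(P,Q)^(6*12-88*20).
Inverting 63 mod 103: 18. Thus e_{103}(P,Q) = e(P',Q')^{18}.
Run Miller on y^2=x^3+136736594987436*x+93804252601515 over F_{149447476370749}: ladder 1100111 (7 bits); e = f_P(D_Q)/f_Q(D_P).
Miller gives e_{103}(P',Q') = 11156270609549 + 81441957967467*t + 70575551252743*t^2 in F_{149447476370749^3}.
Hence e(P,Q) = 24214383148803 + 2677782427605*t + 65487832283618*t^2 in F_{149447476370749^3}^*.

24214383148803 + 2677782427605*t + 65487832283618*t^2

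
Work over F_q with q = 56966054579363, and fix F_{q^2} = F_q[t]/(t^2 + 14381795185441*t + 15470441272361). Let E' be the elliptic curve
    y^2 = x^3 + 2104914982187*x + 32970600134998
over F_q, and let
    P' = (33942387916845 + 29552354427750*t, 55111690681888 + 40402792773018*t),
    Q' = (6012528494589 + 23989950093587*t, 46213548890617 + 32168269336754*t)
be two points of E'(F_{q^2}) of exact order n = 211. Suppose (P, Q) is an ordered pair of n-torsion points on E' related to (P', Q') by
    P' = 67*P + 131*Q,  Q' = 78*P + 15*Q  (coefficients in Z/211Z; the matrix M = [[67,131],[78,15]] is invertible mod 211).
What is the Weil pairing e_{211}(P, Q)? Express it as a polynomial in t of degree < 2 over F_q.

Since e_{211}(P,P)=e_{211}(Q,Q)=1 and e_{211}(Q,P)=e_{211}(P,Q)^{-1}, expanding e_{211}(67*P + 131*Q,78*P + 15*Q) leaves e(P,Q)^det(M).
det M = 67*15 - 131*78 = -9213 = 71 (mod 211); 71^{-1} = 107 (mod 211).
8-bit Miller (11010011) on E'/F_{56966054579363} with a'=2104914982187, b'=32970600134998: accumulate tangent/chord ratios at Q'+S and P'+S'.
The quotient is 49953182674337 + 38091574036972*t.
e_{211}(P,Q) = (49953182674337 + 38091574036972*t)^{107} = 347442239299 + 35139071860318*t.

347442239299 + 35139071860318*t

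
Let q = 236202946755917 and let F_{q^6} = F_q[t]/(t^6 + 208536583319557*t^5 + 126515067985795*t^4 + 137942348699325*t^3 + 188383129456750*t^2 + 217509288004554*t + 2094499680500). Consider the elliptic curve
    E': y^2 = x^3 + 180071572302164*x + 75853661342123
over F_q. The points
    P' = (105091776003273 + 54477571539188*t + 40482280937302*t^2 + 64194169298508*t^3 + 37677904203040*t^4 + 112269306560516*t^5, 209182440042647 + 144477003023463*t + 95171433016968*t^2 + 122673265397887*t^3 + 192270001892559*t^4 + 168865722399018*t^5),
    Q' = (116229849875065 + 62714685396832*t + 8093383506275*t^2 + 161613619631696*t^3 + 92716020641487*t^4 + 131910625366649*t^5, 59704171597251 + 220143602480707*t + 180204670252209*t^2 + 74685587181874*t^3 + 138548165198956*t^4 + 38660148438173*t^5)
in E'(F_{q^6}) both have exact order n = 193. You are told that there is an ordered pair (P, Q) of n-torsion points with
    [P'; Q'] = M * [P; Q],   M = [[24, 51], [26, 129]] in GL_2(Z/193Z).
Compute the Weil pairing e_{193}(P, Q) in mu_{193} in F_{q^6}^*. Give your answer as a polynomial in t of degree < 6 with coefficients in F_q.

Under M = [[24,51],[26,129]] in GL_2(Z/193), e_{193}(P',Q') = e_{193}(P,Q)^(24*129-51*26 mod 193).
So e_{193}(P,Q) = e_{193}(P',Q')^{117}, since 33*117 = 1 mod 193.
Build f_{193,P'} and f_{193,Q'} via the 8-bit ladder of 193=11000001_2; evaluate at shifted divisors; quotient in F_{236202946755917^6}.
f_P(D_Q)/f_Q(D_P) = 52671629967193 + 173280334249719*t + 214052003787140*t^2 + 53956308265971*t^3 + 104966022337088*t^4 + 94234244734079*t^5.
Finally e_{193}(P,Q) = 1356248965651 + 30358182985861*t + 71779558539598*t^2 + 212294574934733*t^3 + 98993051920608*t^4 + 127532414466676*t^5.

1356248965651 + 30358182985861*t + 71779558539598*t^2 + 212294574934733*t^3 + 98993051920608*t^4 + 127532414466676*t^5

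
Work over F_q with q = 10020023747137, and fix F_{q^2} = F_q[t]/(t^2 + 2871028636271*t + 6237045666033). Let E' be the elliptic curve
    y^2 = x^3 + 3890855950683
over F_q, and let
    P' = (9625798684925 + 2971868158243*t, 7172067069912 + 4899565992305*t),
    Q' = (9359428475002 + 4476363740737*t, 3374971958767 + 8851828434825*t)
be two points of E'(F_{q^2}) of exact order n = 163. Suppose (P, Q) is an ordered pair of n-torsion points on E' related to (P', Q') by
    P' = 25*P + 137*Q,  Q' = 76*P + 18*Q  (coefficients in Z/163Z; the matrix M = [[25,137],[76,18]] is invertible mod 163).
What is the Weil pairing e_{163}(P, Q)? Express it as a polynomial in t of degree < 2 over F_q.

e_{163}(aP+bQ,cP+dQ) = e_{163}(P,Q)^(ad-bc); with (a,b,c,d)=(25,137,76,18) this gives the det-163 law.
det M = 25*18 - 137*76 = -9962 = 144 (mod 163); 144^{-1} = 60 (mod 163).
Build f_{163,P'} and f_{163,Q'} via the 8-bit ladder of 163=10100011_2; evaluate at shifted divisors; quotient in F_{10020023747137^2}.
Miller gives e_{163}(P',Q') = 6745265710625 + 7852793568337*t in F_{10020023747137^2}.
e_{163}(P,Q) = (6745265710625 + 7852793568337*t)^{60} = 240309106323 + 924456400837*t.

240309106323 + 924456400837*t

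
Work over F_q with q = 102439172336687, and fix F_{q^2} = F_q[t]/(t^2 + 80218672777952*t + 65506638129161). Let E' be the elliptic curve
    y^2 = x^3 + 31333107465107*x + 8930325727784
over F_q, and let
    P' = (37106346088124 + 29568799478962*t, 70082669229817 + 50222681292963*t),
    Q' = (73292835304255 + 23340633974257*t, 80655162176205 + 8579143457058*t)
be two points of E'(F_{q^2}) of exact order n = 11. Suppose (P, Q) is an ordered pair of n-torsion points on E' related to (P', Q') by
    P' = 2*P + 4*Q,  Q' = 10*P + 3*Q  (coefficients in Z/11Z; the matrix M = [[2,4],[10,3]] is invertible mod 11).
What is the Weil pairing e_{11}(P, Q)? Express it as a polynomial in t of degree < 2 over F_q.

The 11-Weil pairing on E[11] over F_{102439172336687} is alternating-bilinear: e_{11}(P',Q') = e_{11}(P,Q)^det(M).
Hence e(P,Q) = e(P',Q')^{10} where 10 = 10^{-1} mod 11.
Build f_{11,P'} and f_{11,Q'} via the 4-bit ladder of 11=1011_2; evaluate at shifted divisors; quotient in F_{102439172336687^2}.
Result: e(P',Q') = 25424680225820 + 80980443540932*t.
Raise to 10: e(P,Q) = 76580423430336 + 21458728795755*t in mu_{11}.

76580423430336 + 21458728795755*t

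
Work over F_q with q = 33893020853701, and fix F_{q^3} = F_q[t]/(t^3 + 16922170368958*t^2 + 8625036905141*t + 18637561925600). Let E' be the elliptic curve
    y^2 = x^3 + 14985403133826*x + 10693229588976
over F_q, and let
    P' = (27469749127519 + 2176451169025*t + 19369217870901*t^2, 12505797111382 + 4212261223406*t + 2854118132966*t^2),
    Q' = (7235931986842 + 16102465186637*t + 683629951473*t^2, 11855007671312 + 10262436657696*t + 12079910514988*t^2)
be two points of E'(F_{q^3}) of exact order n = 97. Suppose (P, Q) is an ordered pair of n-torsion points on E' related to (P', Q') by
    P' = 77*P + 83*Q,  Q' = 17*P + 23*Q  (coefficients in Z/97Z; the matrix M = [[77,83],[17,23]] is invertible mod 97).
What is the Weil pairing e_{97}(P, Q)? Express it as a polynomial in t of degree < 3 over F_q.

e_{97}(aP+bQ,cP+dQ) = e_{97}(P,Q)^(ad-bc); with (a,b,c,d)=(77,83,17,23) this gives the det-97 law.
Hence e(P,Q) = e(P',Q')^{45} where 45 = 69^{-1} mod 97.
Miller loop for e_{97} over F_{33893020853701^3}: bits of 97 = 1100001; 6 double steps + 2 add steps, l/v at each.
Result: e(P',Q') = 29044806051188 + 10411247662722*t + 18947979906514*t^2.
(29044806051188 + 10411247662722*t + 18947979906514*t^2)^{45} mod (33893020853701,f) = 25366857274733 + 10298421369963*t + 52704629933*t^2.

25366857274733 + 10298421369963*t + 52704629933*t^2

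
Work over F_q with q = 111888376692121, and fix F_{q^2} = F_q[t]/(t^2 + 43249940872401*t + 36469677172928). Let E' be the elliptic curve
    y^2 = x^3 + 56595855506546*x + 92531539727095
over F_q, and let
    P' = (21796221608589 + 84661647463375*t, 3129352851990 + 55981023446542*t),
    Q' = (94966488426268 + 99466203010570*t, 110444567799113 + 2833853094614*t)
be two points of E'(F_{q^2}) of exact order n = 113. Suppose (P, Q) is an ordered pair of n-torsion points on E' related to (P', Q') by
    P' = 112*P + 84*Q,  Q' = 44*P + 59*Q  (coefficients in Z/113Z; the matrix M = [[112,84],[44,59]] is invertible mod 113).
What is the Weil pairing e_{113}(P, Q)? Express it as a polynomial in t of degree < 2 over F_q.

The 113-Weil pairing on E[113] over F_{111888376692121} is alternating-bilinear: e_{113}(P',Q') = e_{113}(P,Q)^det(M).
Inverting 87 mod 113: 13. Thus e_{113}(P,Q) = e(P',Q')^{13}.
7-bit Miller (1110001) on E'/F_{111888376692121} with a'=56595855506546, b'=92531539727095: accumulate tangent/chord ratios at Q'+S and P'+S'.
So e_{113}(P',Q') = 25245558132084 + 16733423079882*t.
Hence e(P,Q) = 39183854010869 + 75295815408311*t in F_{111888376692121^2}^*.

39183854010869 + 75295815408311*t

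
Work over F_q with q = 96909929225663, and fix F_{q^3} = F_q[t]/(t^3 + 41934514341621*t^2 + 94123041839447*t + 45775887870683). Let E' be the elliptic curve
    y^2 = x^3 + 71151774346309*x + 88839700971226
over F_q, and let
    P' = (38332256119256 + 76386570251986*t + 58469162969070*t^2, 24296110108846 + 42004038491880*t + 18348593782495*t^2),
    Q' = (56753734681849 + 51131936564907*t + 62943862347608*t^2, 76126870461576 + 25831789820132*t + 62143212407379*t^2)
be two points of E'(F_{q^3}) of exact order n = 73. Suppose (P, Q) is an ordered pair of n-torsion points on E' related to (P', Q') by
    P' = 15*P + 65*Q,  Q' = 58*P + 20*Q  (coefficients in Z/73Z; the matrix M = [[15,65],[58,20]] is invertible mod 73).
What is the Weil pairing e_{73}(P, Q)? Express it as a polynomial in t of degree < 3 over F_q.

The 73-Weil pairing on E[73] over F_{96909929225663} is alternating-bilinear: e_{73}(P',Q') = e_{73}(P,Q)^det(M).
Hence e(P,Q) = e(P',Q')^{58} where 58 = 34^{-1} mod 73.
Miller loop for e_{73} over F_{96909929225663^3}: bits of 73 = 1001001; 6 double steps + 2 add steps, l/v at each.
f_P(D_Q)/f_Q(D_P) = 80937901646457 + 14100522299160*t + 34151890188099*t^2.
e_{73}(P,Q) = (80937901646457 + 14100522299160*t + 34151890188099*t^2)^{58} = 15259276613874 + 16369679920395*t + 88726067240739*t^2.

15259276613874 + 16369679920395*t + 88726067240739*t^2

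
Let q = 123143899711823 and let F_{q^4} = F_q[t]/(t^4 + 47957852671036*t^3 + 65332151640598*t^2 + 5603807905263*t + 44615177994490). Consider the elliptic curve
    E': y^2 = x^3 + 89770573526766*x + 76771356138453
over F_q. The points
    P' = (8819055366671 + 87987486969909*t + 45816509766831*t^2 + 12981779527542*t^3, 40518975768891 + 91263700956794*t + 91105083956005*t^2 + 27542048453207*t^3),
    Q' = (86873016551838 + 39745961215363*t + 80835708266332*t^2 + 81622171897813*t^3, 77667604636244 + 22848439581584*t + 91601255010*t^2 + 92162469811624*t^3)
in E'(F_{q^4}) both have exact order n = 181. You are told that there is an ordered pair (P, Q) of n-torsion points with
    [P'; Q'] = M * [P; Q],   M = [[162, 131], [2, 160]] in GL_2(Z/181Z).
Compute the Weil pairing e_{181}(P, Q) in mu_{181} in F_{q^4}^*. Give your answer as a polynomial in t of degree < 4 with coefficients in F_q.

90580087121518 + 43333431509649*t + 16723370477953*t^2 + 66139974586975*t^3

Alternating bilinearity on E[181] (values in mu_{181} in F_{123143899711823^4}) gives e(P',Q') = e(P,Q)^det(M).
So e_{181}(P,Q) = e_{181}(P',Q')^{37}, since 137*37 = 1 mod 181.
n = 181 = (10110101)_2 (8 bits, wt 5); accumulate f_{181,P'}(Q'+S)/f_{181,P'}(S) along the 7-step ladder.
e_{181}(P',Q') = 72914572169767 + 79751990955275*t + 35100560131550*t^2 + 71468691521179*t^3.
e_{181}(P,Q) = (72914572169767 + 79751990955275*t + 35100560131550*t^2 + 71468691521179*t^3)^{37} = 90580087121518 + 43333431509649*t + 16723370477953*t^2 + 66139974586975*t^3.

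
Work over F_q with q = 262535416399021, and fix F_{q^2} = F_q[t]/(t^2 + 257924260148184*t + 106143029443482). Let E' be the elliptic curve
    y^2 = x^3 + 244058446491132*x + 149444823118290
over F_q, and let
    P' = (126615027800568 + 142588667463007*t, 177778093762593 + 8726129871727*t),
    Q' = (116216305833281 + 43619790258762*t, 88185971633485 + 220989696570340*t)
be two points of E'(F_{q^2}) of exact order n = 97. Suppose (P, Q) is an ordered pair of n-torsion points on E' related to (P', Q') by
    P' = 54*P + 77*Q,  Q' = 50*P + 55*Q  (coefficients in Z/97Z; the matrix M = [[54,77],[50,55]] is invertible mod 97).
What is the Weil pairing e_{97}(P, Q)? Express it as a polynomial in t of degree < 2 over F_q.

e_{97} is bilinear + alternating on E[97], so e_{97}(54*P + 77*Q, 50*P + 55*Q) = e_{97}(P,Q)^(54*55-77*50).
det(M) mod 97 = 90; its inverse in (Z/97)^* is 83 (check: 90*83 mod 97 = 1).
Miller loop for e_{97} over F_{262535416399021^2}: bits of 97 = 1100001; 6 double steps + 2 add steps, l/v at each.
So e_{97}(P',Q') = 193835868703527 + 169130110051835*t.
Thus e_{97}(P,Q) = 175111448170216 + 116415529011598*t.

175111448170216 + 116415529011598*t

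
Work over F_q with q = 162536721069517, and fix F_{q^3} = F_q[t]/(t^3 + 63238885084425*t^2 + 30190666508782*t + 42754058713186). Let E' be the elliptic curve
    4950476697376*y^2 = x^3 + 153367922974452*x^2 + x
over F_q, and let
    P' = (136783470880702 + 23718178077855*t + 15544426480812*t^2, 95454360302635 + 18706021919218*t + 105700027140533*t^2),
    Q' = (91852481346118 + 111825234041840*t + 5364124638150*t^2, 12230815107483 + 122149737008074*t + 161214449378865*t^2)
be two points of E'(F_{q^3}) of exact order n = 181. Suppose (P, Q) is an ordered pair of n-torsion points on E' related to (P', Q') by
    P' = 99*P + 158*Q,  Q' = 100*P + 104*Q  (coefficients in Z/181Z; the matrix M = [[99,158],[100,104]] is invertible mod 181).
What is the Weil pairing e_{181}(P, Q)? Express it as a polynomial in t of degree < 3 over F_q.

103349837278782 + 61370065129662*t + 2844890934708*t^2

Alternating bilinearity on E[181] (values in mu_{181} in F_{162536721069517^3}) gives e(P',Q') = e(P,Q)^det(M).
Hence e(P,Q) = e(P',Q')^{22} where 22 = 107^{-1} mod 181.
Montgomery->Weierstrass: x_W = 28414949729280*x+23733083295236, y_W=28414949729280*y on F_{162536721069517}; lands on y^2=x^3+152019379165352*x+69442084505787.
Run Miller on y^2=x^3+152019379165352*x+69442084505787 over F_{162536721069517}: ladder 10110101 (8 bits); e = f_P(D_Q)/f_Q(D_P).
Result: e(P',Q') = 29058667822569 + 62850794603058*t + 38106267160451*t^2.
Raise to 22: e(P,Q) = 103349837278782 + 61370065129662*t + 2844890934708*t^2 in mu_{181}.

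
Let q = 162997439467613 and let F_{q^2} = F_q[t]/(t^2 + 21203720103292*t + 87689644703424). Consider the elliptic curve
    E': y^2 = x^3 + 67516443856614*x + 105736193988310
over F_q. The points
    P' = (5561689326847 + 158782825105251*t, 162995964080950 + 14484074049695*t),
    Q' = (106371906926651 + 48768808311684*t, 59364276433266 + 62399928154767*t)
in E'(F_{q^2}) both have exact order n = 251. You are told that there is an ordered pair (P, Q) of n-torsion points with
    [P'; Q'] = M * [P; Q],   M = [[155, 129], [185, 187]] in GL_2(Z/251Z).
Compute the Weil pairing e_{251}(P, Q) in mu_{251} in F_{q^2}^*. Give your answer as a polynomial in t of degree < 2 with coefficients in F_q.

e_{251}(aP+bQ,cP+dQ) = e_{251}(P,Q)^(ad-bc); with (a,b,c,d)=(155,129,185,187) this gives the det-251 law.
Inverting 100 mod 251: 123. Thus e_{251}(P,Q) = e(P',Q')^{123}.
Run Miller on y^2=x^3+67516443856614*x+105736193988310 over F_{162997439467613}: ladder 11111011 (8 bits); e = f_P(D_Q)/f_Q(D_P).
Miller gives e_{251}(P',Q') = 70572588770396 + 132641185337326*t in F_{162997439467613^2}.
Finally e_{251}(P,Q) = 26573120204767 + 96280669458237*t.

26573120204767 + 96280669458237*t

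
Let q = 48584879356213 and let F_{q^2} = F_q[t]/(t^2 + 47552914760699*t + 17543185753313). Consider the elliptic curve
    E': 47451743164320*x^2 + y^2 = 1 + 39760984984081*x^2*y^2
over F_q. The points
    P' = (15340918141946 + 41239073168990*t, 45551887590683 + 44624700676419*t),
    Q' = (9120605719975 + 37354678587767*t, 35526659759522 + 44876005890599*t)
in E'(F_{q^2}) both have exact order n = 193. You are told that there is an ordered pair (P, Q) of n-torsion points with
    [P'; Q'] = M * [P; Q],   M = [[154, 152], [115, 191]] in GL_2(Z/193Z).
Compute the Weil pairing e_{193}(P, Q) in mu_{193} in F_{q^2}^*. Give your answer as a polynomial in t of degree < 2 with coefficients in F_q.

13587018087481 + 46229270767053*t

Under M = [[154,152],[115,191]] in GL_2(Z/193), e_{193}(P',Q') = e_{193}(P,Q)^(154*191-152*115 mod 193).
154*191 - 152*115 = 11934; reduced mod 193: det = 161, inverse 6.
Edwards a_E,d_E -> Montgomery A=33653901726868,B=41318328140846 -> Weierstrass 25749296073263,43251662580696 via alpha=6437974798698,beta=14068909384113.
Double-and-add over 11000001: 8-1 doublings, 3-1 additions; each step l_{T,T}/v_{2T} or l_{T,P'}/v at Q'+S for random S.
The quotient is 30886035162272 + 10816858780510*t.
(30886035162272 + 10816858780510*t)^{6} mod (48584879356213,f) = 13587018087481 + 46229270767053*t.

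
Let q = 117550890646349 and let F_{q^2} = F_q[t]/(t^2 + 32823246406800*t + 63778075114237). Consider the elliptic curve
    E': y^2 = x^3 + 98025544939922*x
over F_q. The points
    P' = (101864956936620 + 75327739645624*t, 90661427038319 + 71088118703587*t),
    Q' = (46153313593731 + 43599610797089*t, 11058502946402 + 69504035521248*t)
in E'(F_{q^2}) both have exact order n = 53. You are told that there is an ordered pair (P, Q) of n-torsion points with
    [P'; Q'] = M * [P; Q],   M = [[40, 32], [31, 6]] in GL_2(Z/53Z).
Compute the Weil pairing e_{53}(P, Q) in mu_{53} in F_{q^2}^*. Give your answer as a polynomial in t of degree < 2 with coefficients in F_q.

8910993875913 + 111828403473281*t

The 53-Weil pairing on E[53] over F_{117550890646349} is alternating-bilinear: e_{53}(P',Q') = e_{53}(P,Q)^det(M).
40*6 - 32*31 = -752; reduced mod 53: det = 43, inverse 37.
Double-and-add over 110101: 6-1 doublings, 4-1 additions; each step l_{T,T}/v_{2T} or l_{T,P'}/v at Q'+S for random S.
f_P(D_Q)/f_Q(D_P) = 93270260294323 + 56793259538636*t.
Raise to 37: e(P,Q) = 8910993875913 + 111828403473281*t in mu_{53}.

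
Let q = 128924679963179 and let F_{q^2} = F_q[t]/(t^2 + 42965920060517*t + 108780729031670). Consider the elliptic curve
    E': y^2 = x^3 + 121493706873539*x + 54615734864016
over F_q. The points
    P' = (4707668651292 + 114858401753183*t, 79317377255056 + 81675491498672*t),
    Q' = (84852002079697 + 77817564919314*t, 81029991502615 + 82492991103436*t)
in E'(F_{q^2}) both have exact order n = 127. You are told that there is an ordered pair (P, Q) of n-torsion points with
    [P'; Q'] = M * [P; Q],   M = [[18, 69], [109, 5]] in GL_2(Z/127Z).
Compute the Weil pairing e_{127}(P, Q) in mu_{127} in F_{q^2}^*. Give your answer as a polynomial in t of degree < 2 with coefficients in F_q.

Alternating bilinearity on E[127] (values in mu_{127} in F_{128924679963179^2}) gives e(P',Q') = e(P,Q)^det(M).
Inverting 62 mod 127: 84. Thus e_{127}(P,Q) = e(P',Q')^{84}.
Double-and-add over 1111111: 7-1 doublings, 7-1 additions; each step l_{T,T}/v_{2T} or l_{T,P'}/v at Q'+S for random S.
Result: e(P',Q') = 114279047888943 + 26757931948284*t.
Hence e(P,Q) = 41801203569579 + 79508635431065*t in F_{128924679963179^2}^*.

41801203569579 + 79508635431065*t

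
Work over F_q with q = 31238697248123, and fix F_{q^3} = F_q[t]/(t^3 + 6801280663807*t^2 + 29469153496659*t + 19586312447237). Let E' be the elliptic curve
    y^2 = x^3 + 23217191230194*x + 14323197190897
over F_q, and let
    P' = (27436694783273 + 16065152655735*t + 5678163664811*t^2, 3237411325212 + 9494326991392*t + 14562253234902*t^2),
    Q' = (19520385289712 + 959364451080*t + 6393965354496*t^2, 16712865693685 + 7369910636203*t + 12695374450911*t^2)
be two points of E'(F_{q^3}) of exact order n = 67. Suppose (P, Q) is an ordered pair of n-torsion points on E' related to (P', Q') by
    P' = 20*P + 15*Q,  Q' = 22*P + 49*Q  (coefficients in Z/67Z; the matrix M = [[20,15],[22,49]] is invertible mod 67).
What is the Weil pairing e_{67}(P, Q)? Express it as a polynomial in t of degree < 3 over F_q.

e_{67} is bilinear + alternating on E[67], so e_{67}(20*P + 15*Q, 22*P + 49*Q) = e_{67}(P,Q)^(20*49-15*22).
det(M) mod 67 = 47; its inverse in (Z/67)^* is 10 (check: 47*10 mod 67 = 1).
Run Miller on y^2=x^3+23217191230194*x+14323197190897 over F_{31238697248123}: ladder 1000011 (7 bits); e = f_P(D_Q)/f_Q(D_P).
The quotient is 10140587514075 + 25922386485099*t + 19412602851673*t^2.
e_{67}(P,Q) = (10140587514075 + 25922386485099*t + 19412602851673*t^2)^{10} = 10266535675846 + 11010826523029*t + 29312965260376*t^2.

10266535675846 + 11010826523029*t + 29312965260376*t^2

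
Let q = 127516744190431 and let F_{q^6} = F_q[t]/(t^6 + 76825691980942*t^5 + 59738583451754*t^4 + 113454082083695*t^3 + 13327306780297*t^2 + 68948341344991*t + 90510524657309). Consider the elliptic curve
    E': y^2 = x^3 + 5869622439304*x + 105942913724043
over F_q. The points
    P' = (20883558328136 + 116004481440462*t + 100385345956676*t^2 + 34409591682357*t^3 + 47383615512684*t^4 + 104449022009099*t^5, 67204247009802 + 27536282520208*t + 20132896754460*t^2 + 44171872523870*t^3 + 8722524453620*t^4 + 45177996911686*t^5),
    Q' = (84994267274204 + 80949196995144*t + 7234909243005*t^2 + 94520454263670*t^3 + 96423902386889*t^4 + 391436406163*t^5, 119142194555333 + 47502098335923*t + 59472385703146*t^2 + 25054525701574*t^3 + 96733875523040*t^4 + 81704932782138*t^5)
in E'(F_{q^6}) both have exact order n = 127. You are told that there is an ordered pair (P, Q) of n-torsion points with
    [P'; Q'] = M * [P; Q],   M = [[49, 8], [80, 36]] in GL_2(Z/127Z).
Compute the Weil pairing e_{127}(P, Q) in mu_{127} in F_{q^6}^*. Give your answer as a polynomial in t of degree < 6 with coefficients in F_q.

114901115529536 + 6697917492914*t + 28328031124903*t^2 + 16335120191098*t^3 + 49042464935084*t^4 + 58449240672851*t^5

e_{127}(aP+bQ,cP+dQ) = e_{127}(P,Q)^(ad-bc); with (a,b,c,d)=(49,8,80,36) this gives the det-127 law.
Hence e(P,Q) = e(P',Q')^{20} where 20 = 108^{-1} mod 127.
Run Miller on y^2=x^3+5869622439304*x+105942913724043 over F_{127516744190431}: ladder 1111111 (7 bits); e = f_P(D_Q)/f_Q(D_P).
Miller gives e_{127}(P',Q') = 78694375221315 + 32454234440178*t + 91448349796024*t^2 + 89826757766693*t^3 + 103178583921370*t^4 + 55781338470387*t^5 in F_{127516744190431^6}.
Finally e_{127}(P,Q) = 114901115529536 + 6697917492914*t + 28328031124903*t^2 + 16335120191098*t^3 + 49042464935084*t^4 + 58449240672851*t^5.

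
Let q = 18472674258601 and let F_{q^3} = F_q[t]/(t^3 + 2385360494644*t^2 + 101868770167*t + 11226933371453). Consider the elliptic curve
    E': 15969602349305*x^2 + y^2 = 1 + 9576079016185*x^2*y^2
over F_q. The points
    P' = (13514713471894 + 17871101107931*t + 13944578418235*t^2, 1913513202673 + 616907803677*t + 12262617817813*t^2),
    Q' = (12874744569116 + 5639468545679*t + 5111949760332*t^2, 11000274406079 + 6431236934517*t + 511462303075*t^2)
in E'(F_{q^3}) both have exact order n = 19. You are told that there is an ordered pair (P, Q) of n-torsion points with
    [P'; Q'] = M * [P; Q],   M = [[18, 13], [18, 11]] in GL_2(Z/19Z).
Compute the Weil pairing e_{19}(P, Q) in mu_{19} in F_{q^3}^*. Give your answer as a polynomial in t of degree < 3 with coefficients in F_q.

3009404826300 + 4269941119177*t + 7877930721108*t^2

The 19-Weil pairing on E[19] over F_{18472674258601} is alternating-bilinear: e_{19}(P',Q') = e_{19}(P,Q)^det(M).
18*11 - 13*18 = -36; reduced mod 19: det = 2, inverse 10.
Map (x,y)_Ed via u=(1+y)/(1-y), v=(1+y)/((1-y)x) to Montgomery A=3817866877908,B=6829339450925; then to (a',b')=(0,15396711727032).
n = 19 = (10011)_2 (5 bits, wt 3); accumulate f_{19,P'}(Q'+S)/f_{19,P'}(S) along the 4-step ladder.
Result: e(P',Q') = 11294850156508 + 5002816143127*t + 14690855916638*t^2.
Hence e(P,Q) = 3009404826300 + 4269941119177*t + 7877930721108*t^2 in F_{18472674258601^3}^*.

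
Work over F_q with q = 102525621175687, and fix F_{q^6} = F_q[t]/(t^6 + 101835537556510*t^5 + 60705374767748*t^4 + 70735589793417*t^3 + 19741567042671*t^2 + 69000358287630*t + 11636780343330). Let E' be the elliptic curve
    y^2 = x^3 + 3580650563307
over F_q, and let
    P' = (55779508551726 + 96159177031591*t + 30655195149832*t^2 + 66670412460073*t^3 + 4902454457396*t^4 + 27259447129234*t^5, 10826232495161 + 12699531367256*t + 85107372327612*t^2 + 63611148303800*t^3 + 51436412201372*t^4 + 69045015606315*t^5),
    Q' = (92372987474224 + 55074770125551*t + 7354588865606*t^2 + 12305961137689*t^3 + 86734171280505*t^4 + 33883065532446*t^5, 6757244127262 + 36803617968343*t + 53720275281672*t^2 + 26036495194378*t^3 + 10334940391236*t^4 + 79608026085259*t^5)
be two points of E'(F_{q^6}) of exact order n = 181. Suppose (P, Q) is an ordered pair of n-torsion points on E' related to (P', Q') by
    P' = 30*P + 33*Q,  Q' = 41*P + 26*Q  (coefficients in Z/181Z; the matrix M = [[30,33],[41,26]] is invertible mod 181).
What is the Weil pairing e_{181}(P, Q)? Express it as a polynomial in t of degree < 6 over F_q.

The 181-Weil pairing on E[181] over F_{102525621175687} is alternating-bilinear: e_{181}(P',Q') = e_{181}(P,Q)^det(M).
det M = 30*26 - 33*41 = -573 = 151 (mod 181); 151^{-1} = 6 (mod 181).
Miller loop for e_{181} over F_{102525621175687^6}: bits of 181 = 10110101; 7 double steps + 4 add steps, l/v at each.
Miller gives e_{181}(P',Q') = 4728277947825 + 96882100564428*t + 10365809299308*t^2 + 69037556550177*t^3 + 41702353944882*t^4 + 20300804845471*t^5 in F_{102525621175687^6}.
(4728277947825 + 96882100564428*t + 10365809299308*t^2 + 69037556550177*t^3 + 41702353944882*t^4 + 20300804845471*t^5)^{6} mod (102525621175687,f) = 98621595587639 + 57495511613325*t + 37045048935564*t^2 + 68451096557391*t^3 + 79413417822338*t^4 + 89780152951945*t^5.

98621595587639 + 57495511613325*t + 37045048935564*t^2 + 68451096557391*t^3 + 79413417822338*t^4 + 89780152951945*t^5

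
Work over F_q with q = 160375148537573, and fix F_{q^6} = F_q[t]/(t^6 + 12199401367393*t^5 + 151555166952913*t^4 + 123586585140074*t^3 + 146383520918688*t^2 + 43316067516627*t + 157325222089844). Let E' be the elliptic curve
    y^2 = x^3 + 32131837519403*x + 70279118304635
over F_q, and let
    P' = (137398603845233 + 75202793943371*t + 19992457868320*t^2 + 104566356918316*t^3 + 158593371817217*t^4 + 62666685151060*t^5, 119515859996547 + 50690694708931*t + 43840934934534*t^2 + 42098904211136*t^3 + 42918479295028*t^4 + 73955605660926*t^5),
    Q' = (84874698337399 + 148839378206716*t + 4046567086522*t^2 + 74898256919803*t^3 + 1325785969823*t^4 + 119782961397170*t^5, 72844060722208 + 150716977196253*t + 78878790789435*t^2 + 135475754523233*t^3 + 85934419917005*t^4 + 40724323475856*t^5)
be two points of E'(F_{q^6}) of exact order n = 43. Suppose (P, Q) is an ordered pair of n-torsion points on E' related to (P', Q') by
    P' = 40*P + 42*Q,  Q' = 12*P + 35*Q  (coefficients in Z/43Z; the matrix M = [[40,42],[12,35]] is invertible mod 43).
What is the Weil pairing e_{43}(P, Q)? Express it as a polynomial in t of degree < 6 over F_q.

Alternating bilinearity on E[43] (values in mu_{43} in F_{160375148537573^6}) gives e(P',Q') = e(P,Q)^det(M).
Hence e(P,Q) = e(P',Q')^{6} where 6 = 36^{-1} mod 43.
6-bit Miller (101011) on E'/F_{160375148537573} with a'=32131837519403, b'=70279118304635: accumulate tangent/chord ratios at Q'+S and P'+S'.
The quotient is 24981409280998 + 133308850569507*t + 41209466064336*t^2 + 22890962125931*t^3 + 132607627067827*t^4 + 144725686311248*t^5.
e_{43}(P,Q) = (24981409280998 + 133308850569507*t + 41209466064336*t^2 + 22890962125931*t^3 + 132607627067827*t^4 + 144725686311248*t^5)^{6} = 23404488511153 + 72080273993646*t + 14254419684385*t^2 + 95036816474144*t^3 + 22580865055567*t^4 + 125053236673382*t^5.

23404488511153 + 72080273993646*t + 14254419684385*t^2 + 95036816474144*t^3 + 22580865055567*t^4 + 125053236673382*t^5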